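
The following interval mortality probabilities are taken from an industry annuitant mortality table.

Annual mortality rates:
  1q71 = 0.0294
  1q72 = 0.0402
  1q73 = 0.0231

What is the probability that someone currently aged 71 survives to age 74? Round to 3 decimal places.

0.910

The overall survival probability is (1 − 0.0294) × (1 − 0.0402) × (1 − 0.0231).
= 0.9706 × 0.9598 × 0.9769 = 0.910062.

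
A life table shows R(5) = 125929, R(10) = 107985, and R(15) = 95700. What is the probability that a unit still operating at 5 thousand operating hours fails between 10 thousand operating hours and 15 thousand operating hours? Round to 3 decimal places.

0.098

This is the probability of reaching 10 but not 15, conditional on being operational at 5: (R(10) − R(15)) / R(5).
= (107985 − 95700) / 125929 = 12285 / 125929 = 0.097555.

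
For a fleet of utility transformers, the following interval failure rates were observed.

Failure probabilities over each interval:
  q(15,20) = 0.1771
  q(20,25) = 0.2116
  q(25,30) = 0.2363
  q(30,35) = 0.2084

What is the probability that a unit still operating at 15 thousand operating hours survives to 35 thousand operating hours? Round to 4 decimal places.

Chaining the interval survival probabilities: (1 − 0.1771) × (1 − 0.2116) × (1 − 0.2363) × (1 − 0.2084).
= 0.8229 × 0.7884 × 0.7637 × 0.7916 = 0.392213.

0.3922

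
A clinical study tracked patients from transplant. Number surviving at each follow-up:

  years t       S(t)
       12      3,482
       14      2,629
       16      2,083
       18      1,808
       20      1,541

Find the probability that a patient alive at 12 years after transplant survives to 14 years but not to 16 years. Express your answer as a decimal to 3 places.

0.157

This is the probability of reaching 14 but not 16, conditional on being alive at 12: (S(14) − S(16)) / S(12).
= (2,629 − 2,083) / 3,482 = 546 / 3,482 = 0.156806.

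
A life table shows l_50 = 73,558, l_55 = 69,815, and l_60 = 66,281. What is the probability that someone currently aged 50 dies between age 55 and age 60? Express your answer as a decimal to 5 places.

We want 5|5q50 = (l_55 − l_60)/l_50.
This is the probability of reaching 55 but not 60, conditional on being alive at 50: (l_55 − l_60) / l_50.
= (69,815 − 66,281) / 73,558 = 3,534 / 73,558 = 0.048044.

0.04804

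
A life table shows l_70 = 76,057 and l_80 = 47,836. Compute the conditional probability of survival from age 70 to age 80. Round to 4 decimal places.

0.6289

The conditional survival probability is l_80/l_70 = 47,836/76,057 = 0.628949.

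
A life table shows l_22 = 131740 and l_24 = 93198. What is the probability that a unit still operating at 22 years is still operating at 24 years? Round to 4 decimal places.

0.7074

The conditional survival probability is l_24/l_22 = 93198/131740 = 0.707439.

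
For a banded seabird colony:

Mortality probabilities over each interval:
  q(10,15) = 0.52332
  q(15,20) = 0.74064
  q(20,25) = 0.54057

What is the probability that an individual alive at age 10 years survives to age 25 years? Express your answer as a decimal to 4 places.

Survival from 10 to 25 is the product of surviving each interval: (1 − 0.52332) × (1 − 0.74064) × (1 − 0.54057).
= 0.47668 × 0.25936 × 0.45943 = 0.056800.

0.0568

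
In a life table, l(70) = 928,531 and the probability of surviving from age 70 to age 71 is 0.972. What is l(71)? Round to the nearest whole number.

l(71) = l(70) × p = 928,531 × 0.972 = 902532.

902532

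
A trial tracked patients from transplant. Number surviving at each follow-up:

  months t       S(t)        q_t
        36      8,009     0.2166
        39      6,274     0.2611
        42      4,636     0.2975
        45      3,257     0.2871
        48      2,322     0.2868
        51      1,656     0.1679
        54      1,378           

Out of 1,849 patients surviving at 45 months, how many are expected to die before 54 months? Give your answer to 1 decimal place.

The relevant probability is 1 − 1,378/3,257 = 0.576911.
Expected number = 1,849 × 0.576911 = 1066.7.

1066.7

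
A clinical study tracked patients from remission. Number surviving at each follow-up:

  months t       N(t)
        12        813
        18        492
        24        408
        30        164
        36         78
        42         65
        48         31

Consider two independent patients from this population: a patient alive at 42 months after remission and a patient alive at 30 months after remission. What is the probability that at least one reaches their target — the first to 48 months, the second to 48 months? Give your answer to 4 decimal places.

p₁ = N(48)/N(42) = 31/65 = 0.476923; p₂ = N(48)/N(30) = 31/164 = 0.189024.
P(at least one) = 1 − (1−p₁)(1−p₂) = 1 − 0.523077 × 0.810976 = 0.575797.

0.5758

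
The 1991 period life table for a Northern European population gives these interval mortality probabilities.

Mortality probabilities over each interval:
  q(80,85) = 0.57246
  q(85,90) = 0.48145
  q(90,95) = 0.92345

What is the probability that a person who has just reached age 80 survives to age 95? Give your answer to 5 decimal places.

P(survive 80→95) = (1 − 0.57246) × (1 − 0.48145) × (1 − 0.92345).
= 0.42754 × 0.51855 × 0.07655 = 0.016971.

0.01697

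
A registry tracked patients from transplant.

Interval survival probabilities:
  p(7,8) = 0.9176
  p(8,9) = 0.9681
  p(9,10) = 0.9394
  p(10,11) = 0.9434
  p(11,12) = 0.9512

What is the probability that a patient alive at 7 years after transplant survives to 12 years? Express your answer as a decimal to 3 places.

0.749

The overall survival probability is 0.9176 × 0.9681 × 0.9394 × 0.9434 × 0.9512.
= 0.748845.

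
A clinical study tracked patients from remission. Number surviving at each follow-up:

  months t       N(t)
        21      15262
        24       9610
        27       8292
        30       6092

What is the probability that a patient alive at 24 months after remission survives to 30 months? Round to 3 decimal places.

0.634

The conditional survival probability is N(30)/N(24) = 6092/9610 = 0.633923.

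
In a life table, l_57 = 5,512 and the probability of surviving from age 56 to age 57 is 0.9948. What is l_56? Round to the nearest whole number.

l_56 = l_57 / p = 5,512 / 0.9948 = 5541.

5541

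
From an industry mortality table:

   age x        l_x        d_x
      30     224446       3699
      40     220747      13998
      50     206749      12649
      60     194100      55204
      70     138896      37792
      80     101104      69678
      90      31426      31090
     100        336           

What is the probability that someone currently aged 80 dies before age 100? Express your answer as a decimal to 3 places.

0.997

P(die before 100 | alive at 80) = 1 − l_100/l_80 = 1 − 336/101104 = (100768)/101104 = 0.996677.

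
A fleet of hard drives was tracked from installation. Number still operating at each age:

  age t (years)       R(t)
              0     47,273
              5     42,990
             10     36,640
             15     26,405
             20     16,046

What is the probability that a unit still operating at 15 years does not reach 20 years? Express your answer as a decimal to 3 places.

P(fail before 20 | operational at 15) = 1 − R(20)/R(15) = 1 − 16,046/26,405 = (10,359)/26,405 = 0.392312.

0.392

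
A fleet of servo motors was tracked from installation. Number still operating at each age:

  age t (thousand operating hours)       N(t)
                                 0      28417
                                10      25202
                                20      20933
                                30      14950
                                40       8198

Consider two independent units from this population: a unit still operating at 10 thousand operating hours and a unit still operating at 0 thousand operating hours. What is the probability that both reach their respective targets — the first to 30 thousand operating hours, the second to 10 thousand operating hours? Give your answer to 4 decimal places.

0.5261

p₁ = N(30)/N(10) = 14950/25202 = 0.593207; p₂ = N(10)/N(0) = 25202/28417 = 0.886863.
P(both) = p₁ × p₂ = 0.593207 × 0.886863 = 0.526093.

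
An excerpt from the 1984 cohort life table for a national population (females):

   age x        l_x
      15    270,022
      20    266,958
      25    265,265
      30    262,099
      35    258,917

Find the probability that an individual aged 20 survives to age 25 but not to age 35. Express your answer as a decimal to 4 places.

We want 5|10q20 = (l_25 − l_35)/l_20.
This is the probability of reaching 25 but not 35, conditional on being alive at 20: (l_25 − l_35) / l_20.
= (265,265 − 258,917) / 266,958 = 6,348 / 266,958 = 0.023779.

0.0238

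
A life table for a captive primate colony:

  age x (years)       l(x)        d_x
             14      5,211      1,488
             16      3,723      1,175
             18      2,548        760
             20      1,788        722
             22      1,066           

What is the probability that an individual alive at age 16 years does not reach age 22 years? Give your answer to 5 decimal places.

0.71367

P(die before 22 | alive at 16) = 1 − l(22)/l(16) = 1 − 1,066/3,723 = (2,657)/3,723 = 0.713672.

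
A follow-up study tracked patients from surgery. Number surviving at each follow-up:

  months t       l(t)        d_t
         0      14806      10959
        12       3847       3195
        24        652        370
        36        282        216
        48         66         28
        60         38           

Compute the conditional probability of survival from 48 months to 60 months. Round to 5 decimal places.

0.57576

The conditional survival probability is l(60)/l(48) = 38/66 = 0.575758.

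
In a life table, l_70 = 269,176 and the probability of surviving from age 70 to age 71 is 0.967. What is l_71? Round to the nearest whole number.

l_71 = l_70 × p = 269,176 × 0.967 = 260293.

260293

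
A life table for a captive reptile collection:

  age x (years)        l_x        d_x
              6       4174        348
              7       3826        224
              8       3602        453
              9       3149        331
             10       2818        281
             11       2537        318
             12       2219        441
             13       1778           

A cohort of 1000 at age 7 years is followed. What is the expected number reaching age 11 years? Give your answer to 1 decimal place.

The relevant probability is 2537/3826 = 0.663095.
Expected number = 1000 × 0.663095 = 663.1.

663.1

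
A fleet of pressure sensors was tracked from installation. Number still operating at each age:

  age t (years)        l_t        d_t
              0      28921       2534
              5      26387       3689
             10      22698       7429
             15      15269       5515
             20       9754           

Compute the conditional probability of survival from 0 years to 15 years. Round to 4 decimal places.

0.5280

The conditional survival probability is l_15/l_0 = 15269/28921 = 0.527955.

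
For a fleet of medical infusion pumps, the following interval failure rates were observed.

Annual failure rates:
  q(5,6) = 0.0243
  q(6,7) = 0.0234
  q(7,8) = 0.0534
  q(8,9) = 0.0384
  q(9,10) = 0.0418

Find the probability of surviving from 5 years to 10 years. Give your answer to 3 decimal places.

0.831

Survival from 5 to 10 is the product of surviving each interval: (1 − 0.0243) × (1 − 0.0234) × (1 − 0.0534) × (1 − 0.0384) × (1 − 0.0418).
= 0.9757 × 0.9766 × 0.9466 × 0.9616 × 0.9582 = 0.831094.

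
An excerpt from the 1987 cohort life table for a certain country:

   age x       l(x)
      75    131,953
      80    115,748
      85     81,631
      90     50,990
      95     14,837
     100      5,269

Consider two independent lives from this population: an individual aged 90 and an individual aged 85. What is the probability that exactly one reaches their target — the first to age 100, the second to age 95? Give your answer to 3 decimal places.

p₁ = l(100)/l(90) = 5,269/50,990 = 0.103334; p₂ = l(95)/l(85) = 14,837/81,631 = 0.181757.
P(exactly one) = p₁(1−p₂) + (1−p₁)p₂ = 0.084552 + 0.162975 = 0.247528.

0.248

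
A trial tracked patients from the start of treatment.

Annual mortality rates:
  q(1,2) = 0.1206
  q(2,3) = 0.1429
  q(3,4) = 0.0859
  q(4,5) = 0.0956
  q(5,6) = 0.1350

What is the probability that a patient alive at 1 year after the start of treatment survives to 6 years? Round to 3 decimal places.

0.539

The overall survival probability is (1 − 0.1206) × (1 − 0.1429) × (1 − 0.0859) × (1 − 0.0956) × (1 − 0.1350).
= 0.8794 × 0.8571 × 0.9141 × 0.9044 × 0.8650 = 0.538999.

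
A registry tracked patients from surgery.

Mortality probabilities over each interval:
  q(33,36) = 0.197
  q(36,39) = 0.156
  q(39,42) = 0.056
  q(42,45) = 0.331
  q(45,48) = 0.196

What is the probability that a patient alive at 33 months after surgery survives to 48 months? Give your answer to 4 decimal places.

0.3441

P(survive 33→48) = (1 − 0.197) × (1 − 0.156) × (1 − 0.056) × (1 − 0.331) × (1 − 0.196).
= 0.803 × 0.844 × 0.944 × 0.669 × 0.804 = 0.344122.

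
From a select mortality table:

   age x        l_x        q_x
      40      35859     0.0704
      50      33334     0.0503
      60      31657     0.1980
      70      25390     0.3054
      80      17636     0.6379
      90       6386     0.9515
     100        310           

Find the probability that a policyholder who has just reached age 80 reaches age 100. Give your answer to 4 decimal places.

0.0176

We want 20p80 = l_100/l_80.
The conditional survival probability is l_100/l_80 = 310/17636 = 0.017578.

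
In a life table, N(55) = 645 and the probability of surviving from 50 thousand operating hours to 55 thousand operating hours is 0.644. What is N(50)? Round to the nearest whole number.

N(50) = N(55) / p = 645 / 0.644 = 1002.

1002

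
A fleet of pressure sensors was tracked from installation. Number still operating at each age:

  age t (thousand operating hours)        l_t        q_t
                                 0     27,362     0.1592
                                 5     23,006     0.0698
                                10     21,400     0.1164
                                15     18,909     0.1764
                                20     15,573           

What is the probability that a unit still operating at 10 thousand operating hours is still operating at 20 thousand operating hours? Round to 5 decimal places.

The conditional survival probability is l_20/l_10 = 15,573/21,400 = 0.727710.

0.72771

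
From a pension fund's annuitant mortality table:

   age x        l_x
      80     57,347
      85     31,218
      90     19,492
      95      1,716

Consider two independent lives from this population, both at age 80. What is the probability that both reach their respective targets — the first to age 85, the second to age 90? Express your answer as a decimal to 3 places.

p₁ = l_85/l_80 = 31,218/57,347 = 0.544370; p₂ = l_90/l_80 = 19,492/57,347 = 0.339896.
P(both) = p₁ × p₂ = 0.544370 × 0.339896 = 0.185029.

0.185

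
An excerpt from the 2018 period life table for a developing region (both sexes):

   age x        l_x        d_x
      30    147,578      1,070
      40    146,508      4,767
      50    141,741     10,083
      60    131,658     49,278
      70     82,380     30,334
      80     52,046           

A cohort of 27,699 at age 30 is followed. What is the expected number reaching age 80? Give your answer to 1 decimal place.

9768.5

The relevant probability is 52,046/147,578 = 0.352668.
Expected number = 27,699 × 0.352668 = 9768.5.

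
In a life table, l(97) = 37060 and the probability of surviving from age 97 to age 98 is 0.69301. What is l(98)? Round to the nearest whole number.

25683

l(98) = l(97) × p = 37060 × 0.69301 = 25683.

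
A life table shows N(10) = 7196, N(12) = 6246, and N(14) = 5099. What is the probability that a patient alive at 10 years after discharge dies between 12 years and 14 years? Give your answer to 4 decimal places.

0.1594

This is the probability of reaching 12 but not 14, conditional on being alive at 10: (N(12) − N(14)) / N(10).
= (6246 − 5099) / 7196 = 1147 / 7196 = 0.159394.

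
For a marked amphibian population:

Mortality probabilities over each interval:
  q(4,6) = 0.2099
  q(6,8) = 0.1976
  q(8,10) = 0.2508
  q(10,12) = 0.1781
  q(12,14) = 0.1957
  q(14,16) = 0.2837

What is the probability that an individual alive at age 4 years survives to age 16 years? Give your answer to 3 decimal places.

P(survive 4→16) = (1 − 0.2099) × (1 − 0.1976) × (1 − 0.2508) × (1 − 0.1781) × (1 − 0.1957) × (1 − 0.2837).
= 0.7901 × 0.8024 × 0.7492 × 0.8219 × 0.8043 × 0.7163 = 0.224907.

0.225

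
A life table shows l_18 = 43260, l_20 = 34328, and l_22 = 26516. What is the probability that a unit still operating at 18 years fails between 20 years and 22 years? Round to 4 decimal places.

0.1806

This is the probability of reaching 20 but not 22, conditional on being operational at 18: (l_20 − l_22) / l_18.
= (34328 − 26516) / 43260 = 7812 / 43260 = 0.180583.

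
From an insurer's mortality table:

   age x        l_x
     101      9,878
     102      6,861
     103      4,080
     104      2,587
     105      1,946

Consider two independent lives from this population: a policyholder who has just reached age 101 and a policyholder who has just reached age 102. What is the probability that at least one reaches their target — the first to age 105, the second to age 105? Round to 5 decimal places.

p₁ = l_105/l_101 = 1,946/9,878 = 0.197003; p₂ = l_105/l_102 = 1,946/6,861 = 0.283632.
P(at least one) = 1 − (1−p₁)(1−p₂) = 1 − 0.802997 × 0.716368 = 0.424759.

0.42476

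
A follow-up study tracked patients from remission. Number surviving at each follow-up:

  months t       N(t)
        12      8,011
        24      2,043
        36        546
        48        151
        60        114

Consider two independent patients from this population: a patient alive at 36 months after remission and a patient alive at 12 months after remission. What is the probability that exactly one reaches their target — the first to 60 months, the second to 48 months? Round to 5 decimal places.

0.21977

p₁ = N(60)/N(36) = 114/546 = 0.208791; p₂ = N(48)/N(12) = 151/8,011 = 0.018849.
P(exactly one) = p₁(1−p₂) + (1−p₁)p₂ = 0.204855 + 0.014913 = 0.219769.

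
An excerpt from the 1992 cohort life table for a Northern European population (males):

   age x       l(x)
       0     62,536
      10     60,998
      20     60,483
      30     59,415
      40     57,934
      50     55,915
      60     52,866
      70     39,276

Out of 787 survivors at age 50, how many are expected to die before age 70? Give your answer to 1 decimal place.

234.2

The relevant probability is 1 − 39,276/55,915 = 0.297577.
Expected number = 787 × 0.297577 = 234.2.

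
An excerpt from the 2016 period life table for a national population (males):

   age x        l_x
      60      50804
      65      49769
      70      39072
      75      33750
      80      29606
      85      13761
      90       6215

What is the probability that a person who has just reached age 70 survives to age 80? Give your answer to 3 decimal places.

0.758

We want 10p70 = l_80/l_70.
The conditional survival probability is l_80/l_70 = 29606/39072 = 0.757729.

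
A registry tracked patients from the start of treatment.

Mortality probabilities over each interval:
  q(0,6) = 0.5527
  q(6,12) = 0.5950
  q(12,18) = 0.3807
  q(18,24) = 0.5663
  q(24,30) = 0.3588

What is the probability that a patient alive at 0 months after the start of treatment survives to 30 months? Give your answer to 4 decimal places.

0.0312

The overall survival probability is (1 − 0.5527) × (1 − 0.5950) × (1 − 0.3807) × (1 − 0.5663) × (1 − 0.3588).
= 0.4473 × 0.4050 × 0.6193 × 0.4337 × 0.6412 = 0.031199.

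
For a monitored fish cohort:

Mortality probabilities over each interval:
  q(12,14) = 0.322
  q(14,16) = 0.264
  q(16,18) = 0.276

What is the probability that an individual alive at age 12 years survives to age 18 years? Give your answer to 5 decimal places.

0.36128

Survival from 12 to 18 is the product of surviving each interval: (1 − 0.322) × (1 − 0.264) × (1 − 0.276).
= 0.678 × 0.736 × 0.724 = 0.361282.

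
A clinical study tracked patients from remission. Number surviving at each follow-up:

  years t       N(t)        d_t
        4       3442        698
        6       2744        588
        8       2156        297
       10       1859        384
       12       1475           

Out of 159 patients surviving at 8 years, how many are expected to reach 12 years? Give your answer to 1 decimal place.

The relevant probability is 1475/2156 = 0.684137.
Expected number = 159 × 0.684137 = 108.8.

108.8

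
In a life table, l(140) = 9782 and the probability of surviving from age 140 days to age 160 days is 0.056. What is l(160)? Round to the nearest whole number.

l(160) = l(140) × p = 9782 × 0.056 = 548.

548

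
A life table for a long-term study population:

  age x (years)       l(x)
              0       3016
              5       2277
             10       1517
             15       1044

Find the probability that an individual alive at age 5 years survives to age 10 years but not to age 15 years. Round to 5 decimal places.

This is the probability of reaching 10 but not 15, conditional on being alive at 5: (l(10) − l(15)) / l(5).
= (1517 − 1044) / 2277 = 473 / 2277 = 0.207729.

0.20773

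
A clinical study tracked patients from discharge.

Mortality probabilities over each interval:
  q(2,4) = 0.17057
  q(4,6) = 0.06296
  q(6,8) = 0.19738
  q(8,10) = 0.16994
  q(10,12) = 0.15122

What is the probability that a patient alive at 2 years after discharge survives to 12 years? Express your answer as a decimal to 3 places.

0.439

Survival from 2 to 12 is the product of surviving each interval: (1 − 0.17057) × (1 − 0.06296) × (1 − 0.19738) × (1 − 0.16994) × (1 − 0.15122).
= 0.82943 × 0.93704 × 0.80262 × 0.83006 × 0.84878 = 0.439494.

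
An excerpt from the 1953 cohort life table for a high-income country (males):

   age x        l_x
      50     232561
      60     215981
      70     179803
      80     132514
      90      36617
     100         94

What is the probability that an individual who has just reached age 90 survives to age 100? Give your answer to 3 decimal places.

The conditional survival probability is l_100/l_90 = 94/36617 = 0.002567.

0.003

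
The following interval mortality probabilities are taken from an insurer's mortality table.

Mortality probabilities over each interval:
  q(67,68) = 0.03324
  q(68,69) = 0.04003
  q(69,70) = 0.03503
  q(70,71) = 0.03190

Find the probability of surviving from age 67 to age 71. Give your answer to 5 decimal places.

Survival from 67 to 71 is the product of surviving each interval: (1 − 0.03324) × (1 − 0.04003) × (1 − 0.03503) × (1 − 0.03190).
= 0.96676 × 0.95997 × 0.96497 × 0.96810 = 0.866983.

0.86698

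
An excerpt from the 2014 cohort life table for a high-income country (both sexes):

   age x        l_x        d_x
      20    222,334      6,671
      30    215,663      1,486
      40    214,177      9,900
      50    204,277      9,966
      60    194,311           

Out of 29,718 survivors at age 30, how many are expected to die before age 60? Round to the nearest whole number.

2942

The relevant probability is 1 − 194,311/215,663 = 0.099006.
Expected number = 29,718 × 0.099006 = 2942.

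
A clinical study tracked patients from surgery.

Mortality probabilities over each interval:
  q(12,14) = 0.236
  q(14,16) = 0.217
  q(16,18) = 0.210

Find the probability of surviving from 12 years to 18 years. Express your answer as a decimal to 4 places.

Chaining the interval survival probabilities: (1 − 0.236) × (1 − 0.217) × (1 − 0.210).
= 0.764 × 0.783 × 0.790 = 0.472587.

0.4726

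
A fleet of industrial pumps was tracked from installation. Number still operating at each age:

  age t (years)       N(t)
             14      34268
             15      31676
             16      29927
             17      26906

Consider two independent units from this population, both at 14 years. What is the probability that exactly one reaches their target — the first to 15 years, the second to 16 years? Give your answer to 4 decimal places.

p₁ = N(15)/N(14) = 31676/34268 = 0.924361; p₂ = N(16)/N(14) = 29927/34268 = 0.873322.
P(exactly one) = p₁(1−p₂) + (1−p₁)p₂ = 0.117096 + 0.066057 = 0.183153.

0.1832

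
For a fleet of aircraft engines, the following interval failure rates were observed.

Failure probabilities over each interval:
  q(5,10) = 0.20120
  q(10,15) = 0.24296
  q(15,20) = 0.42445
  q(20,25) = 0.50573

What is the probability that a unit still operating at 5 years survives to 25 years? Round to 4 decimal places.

0.1720

Chaining the interval survival probabilities: (1 − 0.20120) × (1 − 0.24296) × (1 − 0.42445) × (1 − 0.50573).
= 0.79880 × 0.75704 × 0.57555 × 0.49427 = 0.172030.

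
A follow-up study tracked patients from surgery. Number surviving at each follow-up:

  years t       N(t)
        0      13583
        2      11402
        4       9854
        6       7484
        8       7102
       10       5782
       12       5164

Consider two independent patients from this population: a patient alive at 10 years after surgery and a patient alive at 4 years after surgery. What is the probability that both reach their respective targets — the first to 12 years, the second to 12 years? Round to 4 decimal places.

0.4680

p₁ = N(12)/N(10) = 5164/5782 = 0.893117; p₂ = N(12)/N(4) = 5164/9854 = 0.524051.
P(both) = p₁ × p₂ = 0.893117 × 0.524051 = 0.468039.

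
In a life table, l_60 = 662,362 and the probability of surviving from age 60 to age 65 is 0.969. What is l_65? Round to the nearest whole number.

641829

l_65 = l_60 × p = 662,362 × 0.969 = 641829.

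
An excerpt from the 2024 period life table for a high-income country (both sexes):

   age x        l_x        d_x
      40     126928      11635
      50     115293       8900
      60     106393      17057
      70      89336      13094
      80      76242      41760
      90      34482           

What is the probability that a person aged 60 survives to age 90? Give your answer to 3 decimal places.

0.324

We want 30p60 = l_90/l_60.
The conditional survival probability is l_90/l_60 = 34482/106393 = 0.324100.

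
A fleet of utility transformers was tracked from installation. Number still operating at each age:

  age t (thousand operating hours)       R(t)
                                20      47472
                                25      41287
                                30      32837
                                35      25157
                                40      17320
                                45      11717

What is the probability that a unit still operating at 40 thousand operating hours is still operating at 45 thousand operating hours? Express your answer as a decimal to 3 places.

The conditional survival probability is R(45)/R(40) = 11717/17320 = 0.676501.

0.677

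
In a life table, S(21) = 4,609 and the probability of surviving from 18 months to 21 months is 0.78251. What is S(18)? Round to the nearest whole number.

5890

S(18) = S(21) / p = 4,609 / 0.78251 = 5890.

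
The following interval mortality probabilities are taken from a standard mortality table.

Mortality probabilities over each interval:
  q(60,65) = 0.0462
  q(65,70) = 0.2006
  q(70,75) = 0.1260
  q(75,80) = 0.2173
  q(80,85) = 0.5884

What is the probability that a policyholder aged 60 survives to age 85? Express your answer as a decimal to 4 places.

Chaining the interval survival probabilities: (1 − 0.0462) × (1 − 0.2006) × (1 − 0.1260) × (1 − 0.2173) × (1 − 0.5884).
= 0.9538 × 0.7994 × 0.8740 × 0.7827 × 0.4116 = 0.214686.

0.2147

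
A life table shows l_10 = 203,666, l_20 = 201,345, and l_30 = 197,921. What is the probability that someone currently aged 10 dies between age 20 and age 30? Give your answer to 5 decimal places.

0.01681

This is the probability of reaching 20 but not 30, conditional on being alive at 10: (l_20 − l_30) / l_10.
= (201,345 − 197,921) / 203,666 = 3,424 / 203,666 = 0.016812.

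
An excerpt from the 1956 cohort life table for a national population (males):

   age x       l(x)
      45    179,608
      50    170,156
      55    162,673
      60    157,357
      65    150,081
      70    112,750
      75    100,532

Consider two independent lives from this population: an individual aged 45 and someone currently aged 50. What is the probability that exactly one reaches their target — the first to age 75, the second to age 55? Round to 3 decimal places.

0.446

p₁ = l(75)/l(45) = 100,532/179,608 = 0.559730; p₂ = l(55)/l(50) = 162,673/170,156 = 0.956023.
P(exactly one) = p₁(1−p₂) + (1−p₁)p₂ = 0.024615 + 0.420908 = 0.445523.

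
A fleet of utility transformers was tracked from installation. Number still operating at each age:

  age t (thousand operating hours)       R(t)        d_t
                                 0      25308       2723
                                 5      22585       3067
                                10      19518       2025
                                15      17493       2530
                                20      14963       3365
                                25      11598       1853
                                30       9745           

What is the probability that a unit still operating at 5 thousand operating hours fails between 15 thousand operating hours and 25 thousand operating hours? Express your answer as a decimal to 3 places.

0.261

This is the probability of reaching 15 but not 25, conditional on being operational at 5: (R(15) − R(25)) / R(5).
= (17493 − 11598) / 22585 = 5895 / 22585 = 0.261014.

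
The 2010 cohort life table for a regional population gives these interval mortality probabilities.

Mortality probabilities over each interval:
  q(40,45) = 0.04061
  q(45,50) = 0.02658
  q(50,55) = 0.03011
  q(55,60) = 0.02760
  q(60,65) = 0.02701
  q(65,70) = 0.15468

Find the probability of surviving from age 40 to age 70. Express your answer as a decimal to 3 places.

Survival from 40 to 70 is the product of surviving each interval: (1 − 0.04061) × (1 − 0.02658) × (1 − 0.03011) × (1 − 0.02760) × (1 − 0.02701) × (1 − 0.15468).
= 0.95939 × 0.97342 × 0.96989 × 0.97240 × 0.97299 × 0.84532 = 0.724423.

0.724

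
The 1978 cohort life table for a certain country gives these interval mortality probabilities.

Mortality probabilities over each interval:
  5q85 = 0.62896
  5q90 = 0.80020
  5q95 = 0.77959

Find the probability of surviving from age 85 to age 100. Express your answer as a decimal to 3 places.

Survival from 85 to 100 is the product of surviving each interval: (1 − 0.62896) × (1 − 0.80020) × (1 − 0.77959).
= 0.37104 × 0.19980 × 0.22041 = 0.016340.

0.016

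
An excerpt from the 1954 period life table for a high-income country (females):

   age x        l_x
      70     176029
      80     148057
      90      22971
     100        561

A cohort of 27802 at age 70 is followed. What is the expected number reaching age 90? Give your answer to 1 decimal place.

3628.0

The relevant probability is 22971/176029 = 0.130496.
Expected number = 27802 × 0.130496 = 3628.0.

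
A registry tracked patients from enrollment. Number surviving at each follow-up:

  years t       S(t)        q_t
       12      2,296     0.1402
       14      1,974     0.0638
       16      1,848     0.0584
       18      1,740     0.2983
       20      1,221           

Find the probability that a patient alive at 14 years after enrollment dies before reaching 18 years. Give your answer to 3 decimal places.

0.119

P(die before 18 | alive at 14) = 1 − S(18)/S(14) = 1 − 1,740/1,974 = (234)/1,974 = 0.118541.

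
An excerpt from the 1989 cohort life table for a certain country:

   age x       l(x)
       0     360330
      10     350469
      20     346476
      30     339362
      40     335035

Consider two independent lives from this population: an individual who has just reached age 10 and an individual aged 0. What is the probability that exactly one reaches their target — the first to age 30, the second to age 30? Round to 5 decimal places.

p₁ = l(30)/l(10) = 339362/350469 = 0.968308; p₂ = l(30)/l(0) = 339362/360330 = 0.941809.
P(exactly one) = p₁(1−p₂) + (1−p₁)p₂ = 0.056347 + 0.029848 = 0.086195.

0.08619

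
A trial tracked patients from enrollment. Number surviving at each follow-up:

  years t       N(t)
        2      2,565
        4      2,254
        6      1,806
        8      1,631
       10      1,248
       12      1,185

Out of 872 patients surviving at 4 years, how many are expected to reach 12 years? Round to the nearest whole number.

458

The relevant probability is 1,185/2,254 = 0.525732.
Expected number = 872 × 0.525732 = 458.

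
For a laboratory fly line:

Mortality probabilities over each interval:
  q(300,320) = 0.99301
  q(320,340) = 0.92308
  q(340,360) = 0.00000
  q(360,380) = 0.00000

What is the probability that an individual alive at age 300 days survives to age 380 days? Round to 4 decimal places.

P(survive 300→380) = (1 − 0.99301) × (1 − 0.92308) × (1 − 0.00000) × (1 − 0.00000).
= 0.00699 × 0.07692 × 1.00000 × 1.00000 = 0.000538.

0.0005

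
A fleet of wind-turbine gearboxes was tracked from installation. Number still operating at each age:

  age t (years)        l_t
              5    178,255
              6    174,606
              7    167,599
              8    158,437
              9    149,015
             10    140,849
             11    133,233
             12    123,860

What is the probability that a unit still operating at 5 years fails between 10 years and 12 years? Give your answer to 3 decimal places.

This is the probability of reaching 10 but not 12, conditional on being operational at 5: (l_10 − l_12) / l_5.
= (140,849 − 123,860) / 178,255 = 16,989 / 178,255 = 0.095307.

0.095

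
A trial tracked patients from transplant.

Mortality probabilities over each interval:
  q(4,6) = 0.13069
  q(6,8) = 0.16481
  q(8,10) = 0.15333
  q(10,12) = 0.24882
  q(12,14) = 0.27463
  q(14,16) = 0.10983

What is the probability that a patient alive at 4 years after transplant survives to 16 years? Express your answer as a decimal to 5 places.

Chaining the interval survival probabilities: (1 − 0.13069) × (1 − 0.16481) × (1 − 0.15333) × (1 − 0.24882) × (1 − 0.27463) × (1 − 0.10983).
= 0.86931 × 0.83519 × 0.84667 × 0.75118 × 0.72537 × 0.89017 = 0.298161.

0.29816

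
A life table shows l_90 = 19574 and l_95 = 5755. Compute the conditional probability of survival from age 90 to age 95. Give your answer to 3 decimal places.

We want 5p90 = l_95/l_90.
The conditional survival probability is l_95/l_90 = 5755/19574 = 0.294012.

0.294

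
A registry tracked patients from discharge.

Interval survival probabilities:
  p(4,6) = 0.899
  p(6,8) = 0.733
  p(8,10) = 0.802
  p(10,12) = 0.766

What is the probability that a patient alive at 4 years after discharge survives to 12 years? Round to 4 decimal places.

0.4048

P(survive 4→12) = 0.899 × 0.733 × 0.802 × 0.766.
= 0.404825.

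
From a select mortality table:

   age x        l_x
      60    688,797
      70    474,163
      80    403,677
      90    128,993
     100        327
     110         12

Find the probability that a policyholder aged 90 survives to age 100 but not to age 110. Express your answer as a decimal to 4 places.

0.0024

This is the probability of reaching 100 but not 110, conditional on being alive at 90: (l_100 − l_110) / l_90.
= (327 − 12) / 128,993 = 315 / 128,993 = 0.002442.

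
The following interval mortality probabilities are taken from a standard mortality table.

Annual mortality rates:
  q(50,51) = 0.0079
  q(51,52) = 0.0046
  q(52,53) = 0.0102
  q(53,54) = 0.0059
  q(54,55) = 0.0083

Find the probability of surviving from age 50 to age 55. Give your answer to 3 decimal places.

The overall survival probability is (1 − 0.0079) × (1 − 0.0046) × (1 − 0.0102) × (1 − 0.0059) × (1 − 0.0083).
= 0.9921 × 0.9954 × 0.9898 × 0.9941 × 0.9917 = 0.963631.

0.964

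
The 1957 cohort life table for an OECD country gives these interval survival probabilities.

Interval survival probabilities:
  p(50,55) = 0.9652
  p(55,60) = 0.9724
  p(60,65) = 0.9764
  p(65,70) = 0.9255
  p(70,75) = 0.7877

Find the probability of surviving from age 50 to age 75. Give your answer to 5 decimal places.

0.66808

Survival from 50 to 75 is the product of surviving each interval: 0.9652 × 0.9724 × 0.9764 × 0.9255 × 0.7877.
= 0.668078.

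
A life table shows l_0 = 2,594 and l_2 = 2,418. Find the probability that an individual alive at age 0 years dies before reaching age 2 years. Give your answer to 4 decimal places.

P(die before 2 | alive at 0) = 1 − l_2/l_0 = 1 − 2,418/2,594 = (176)/2,594 = 0.067849.

0.0678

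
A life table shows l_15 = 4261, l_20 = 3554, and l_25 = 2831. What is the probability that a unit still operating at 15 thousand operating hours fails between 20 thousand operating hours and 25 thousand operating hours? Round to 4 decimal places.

This is the probability of reaching 20 but not 25, conditional on being operational at 15: (l_20 − l_25) / l_15.
= (3554 − 2831) / 4261 = 723 / 4261 = 0.169678.

0.1697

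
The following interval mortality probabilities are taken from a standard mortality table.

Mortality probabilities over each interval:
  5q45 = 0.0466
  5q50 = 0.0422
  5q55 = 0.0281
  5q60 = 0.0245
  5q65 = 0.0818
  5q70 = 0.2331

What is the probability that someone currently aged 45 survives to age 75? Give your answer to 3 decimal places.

The overall survival probability is (1 − 0.0466) × (1 − 0.0422) × (1 − 0.0281) × (1 − 0.0245) × (1 − 0.0818) × (1 − 0.2331).
= 0.9534 × 0.9578 × 0.9719 × 0.9755 × 0.9182 × 0.7669 = 0.609642.

0.610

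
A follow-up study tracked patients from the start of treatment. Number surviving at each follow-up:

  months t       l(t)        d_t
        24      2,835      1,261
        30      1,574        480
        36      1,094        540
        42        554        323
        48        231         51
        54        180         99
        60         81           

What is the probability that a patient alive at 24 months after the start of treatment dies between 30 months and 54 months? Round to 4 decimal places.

0.4917

This is the probability of reaching 30 but not 54, conditional on being alive at 24: (l(30) − l(54)) / l(24).
= (1,574 − 180) / 2,835 = 1,394 / 2,835 = 0.491711.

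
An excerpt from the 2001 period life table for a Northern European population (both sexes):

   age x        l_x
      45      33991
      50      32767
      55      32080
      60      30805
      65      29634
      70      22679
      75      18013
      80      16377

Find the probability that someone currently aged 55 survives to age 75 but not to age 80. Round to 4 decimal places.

0.0510

This is the probability of reaching 75 but not 80, conditional on being alive at 55: (l_75 − l_80) / l_55.
= (18013 − 16377) / 32080 = 1636 / 32080 = 0.050998.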